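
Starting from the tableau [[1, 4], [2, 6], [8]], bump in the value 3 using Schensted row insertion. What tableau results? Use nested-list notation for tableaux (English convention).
[[1, 3], [2, 4], [6], [8]]

In row 1, 3 replaces 4 (the leftmost entry greater than 3); 4 is bumped to row 2. In row 2, 4 replaces 6 (the leftmost entry greater than 4); 6 is bumped to row 3. In row 3, 6 replaces 8 (the leftmost entry greater than 6); 8 is bumped to row 4. 8 starts a new row 4. The new tableau is [[1, 3], [2, 4], [6], [8]].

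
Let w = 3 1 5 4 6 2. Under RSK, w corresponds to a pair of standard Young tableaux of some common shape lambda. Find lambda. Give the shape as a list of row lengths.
Row-insert each entry into an empty tableau.

After inserting 3: P = [[3]].
After inserting 1: P = [[1], [3]].
After inserting 5: P = [[1, 5], [3]].
After inserting 4: P = [[1, 4], [3, 5]].
After inserting 6: P = [[1, 4, 6], [3, 5]].
After inserting 2: P = [[1, 2, 6], [3, 4], [5]].

The final insertion tableau P = [[1, 2, 6], [3, 4], [5]] has shape [3, 2, 1].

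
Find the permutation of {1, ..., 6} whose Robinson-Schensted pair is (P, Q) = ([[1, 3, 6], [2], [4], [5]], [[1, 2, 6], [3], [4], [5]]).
Reverse the RSK construction: for i from n down to 1, find the cell of Q containing i, remove the entry at that cell from P, and reverse-bump it up through P; the value ejected from row 1 is w(i).

Step i=6: Q has 6 at row 1, column 3; remove that cell from P, ejecting 6. So w(6) = 6. P is now [[1, 3], [2], [4], [5]].
Step i=5: Q has 5 at row 4, column 1; remove 5 from row 4 of P and reverse-bump: 5 enters row 3 and ejects 4; 4 enters row 2 and ejects 2; 2 enters row 1 and ejects 1. So w(5) = 1. P is now [[2, 3], [4], [5]].
Step i=4: Q has 4 at row 3, column 1; remove 5 from row 3 of P and reverse-bump: 5 enters row 2 and ejects 4; 4 enters row 1 and ejects 3. So w(4) = 3. P is now [[2, 4], [5]].
Step i=3: Q has 3 at row 2, column 1; remove 5 from row 2 of P and reverse-bump: 5 enters row 1 and ejects 4. So w(3) = 4. P is now [[2, 5]].
Step i=2: Q has 2 at row 1, column 2; remove that cell from P, ejecting 5. So w(2) = 5. P is now [[2]].
Step i=1: Q has 1 at row 1, column 1; remove that cell from P, ejecting 2. So w(1) = 2. P is now [].

So w = 2 5 4 3 1 6.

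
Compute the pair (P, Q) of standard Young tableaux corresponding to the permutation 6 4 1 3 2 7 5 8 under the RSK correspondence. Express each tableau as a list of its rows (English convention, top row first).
P = [[1, 2, 5, 8], [3, 7], [4], [6]], Q = [[1, 4, 6, 8], [2, 7], [3], [5]]

Insert each entry of the permutation into P by Schensted row insertion, recording in Q the position of each new cell.

Insert 6: appended to row 1. P = [[6]].
Insert 4: 4 bumps 6 from row 1; 6 starts row 2. P = [[4], [6]].
Insert 1: 1 bumps 4 from row 1; 4 bumps 6 from row 2; 6 starts row 3. P = [[1], [4], [6]].
Insert 3: appended to row 1. P = [[1, 3], [4], [6]].
Insert 2: 2 bumps 3 from row 1; 3 bumps 4 from row 2; 4 bumps 6 from row 3; 6 starts row 4. P = [[1, 2], [3], [4], [6]].
Insert 7: appended to row 1. P = [[1, 2, 7], [3], [4], [6]].
Insert 5: 5 bumps 7 from row 1; 7 appends to row 2. P = [[1, 2, 5], [3, 7], [4], [6]].
Insert 8: appended to row 1. P = [[1, 2, 5, 8], [3, 7], [4], [6]].

So P = [[1, 2, 5, 8], [3, 7], [4], [6]], Q = [[1, 4, 6, 8], [2, 7], [3], [5]].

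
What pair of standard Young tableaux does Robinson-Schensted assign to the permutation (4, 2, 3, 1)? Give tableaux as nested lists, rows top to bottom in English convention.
P = [[1, 3], [2], [4]], Q = [[1, 3], [2], [4]]

Insert each entry of the permutation into P by Schensted row insertion, recording in Q the position of each new cell.

Insert 4: appended to row 1. P = [[4]].
Insert 2: 2 bumps 4 from row 1; 4 starts row 2. P = [[2], [4]].
Insert 3: appended to row 1. P = [[2, 3], [4]].
Insert 1: 1 bumps 2 from row 1; 2 bumps 4 from row 2; 4 starts row 3. P = [[1, 3], [2], [4]].

So P = [[1, 3], [2], [4]], Q = [[1, 3], [2], [4]].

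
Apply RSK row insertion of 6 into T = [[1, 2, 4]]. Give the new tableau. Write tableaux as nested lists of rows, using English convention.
6 is larger than every entry of row 1, so it is appended to row 1. The new tableau is [[1, 2, 4, 6]].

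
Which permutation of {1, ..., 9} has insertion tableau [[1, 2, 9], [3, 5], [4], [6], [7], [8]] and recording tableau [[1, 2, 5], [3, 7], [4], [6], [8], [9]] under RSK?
Reverse the RSK construction: for i from n down to 1, find the cell of Q containing i, remove the entry at that cell from P, and reverse-bump it up through P; the value ejected from row 1 is w(i).

Step i=9: Q has 9 at row 6, column 1; remove 8 from row 6 of P and reverse-bump: 8 enters row 5 and ejects 7; 7 enters row 4 and ejects 6; 6 enters row 3 and ejects 4; 4 enters row 2 and ejects 3; 3 enters row 1 and ejects 2. So w(9) = 2. P is now [[1, 3, 9], [4, 5], [6], [7], [8]].
Step i=8: Q has 8 at row 5, column 1; remove 8 from row 5 of P and reverse-bump: 8 enters row 4 and ejects 7; 7 enters row 3 and ejects 6; 6 enters row 2 and ejects 5; 5 enters row 1 and ejects 3. So w(8) = 3. P is now [[1, 5, 9], [4, 6], [7], [8]].
Step i=7: Q has 7 at row 2, column 2; remove 6 from row 2 of P and reverse-bump: 6 enters row 1 and ejects 5. So w(7) = 5. P is now [[1, 6, 9], [4], [7], [8]].
Step i=6: Q has 6 at row 4, column 1; remove 8 from row 4 of P and reverse-bump: 8 enters row 3 and ejects 7; 7 enters row 2 and ejects 4; 4 enters row 1 and ejects 1. So w(6) = 1. P is now [[4, 6, 9], [7], [8]].
Step i=5: Q has 5 at row 1, column 3; remove that cell from P, ejecting 9. So w(5) = 9. P is now [[4, 6], [7], [8]].
Step i=4: Q has 4 at row 3, column 1; remove 8 from row 3 of P and reverse-bump: 8 enters row 2 and ejects 7; 7 enters row 1 and ejects 6. So w(4) = 6. P is now [[4, 7], [8]].
Step i=3: Q has 3 at row 2, column 1; remove 8 from row 2 of P and reverse-bump: 8 enters row 1 and ejects 7. So w(3) = 7. P is now [[4, 8]].
Step i=2: Q has 2 at row 1, column 2; remove that cell from P, ejecting 8. So w(2) = 8. P is now [[4]].
Step i=1: Q has 1 at row 1, column 1; remove that cell from P, ejecting 4. So w(1) = 4. P is now [].

So w = 4 8 7 6 9 1 5 3 2.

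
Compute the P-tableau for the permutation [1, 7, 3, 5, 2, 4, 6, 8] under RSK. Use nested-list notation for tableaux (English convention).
P = [[1, 2, 4, 6, 8], [3, 5], [7]]

Insert 1: appended to row 1. P = [[1]].
Insert 7: appended to row 1. P = [[1, 7]].
Insert 3: 3 bumps 7 from row 1; 7 starts row 2. P = [[1, 3], [7]].
Insert 5: appended to row 1. P = [[1, 3, 5], [7]].
Insert 2: 2 bumps 3 from row 1; 3 bumps 7 from row 2; 7 starts row 3. P = [[1, 2, 5], [3], [7]].
Insert 4: 4 bumps 5 from row 1; 5 appends to row 2. P = [[1, 2, 4], [3, 5], [7]].
Insert 6: appended to row 1. P = [[1, 2, 4, 6], [3, 5], [7]].
Insert 8: appended to row 1. P = [[1, 2, 4, 6, 8], [3, 5], [7]].

So P = [[1, 2, 4, 6, 8], [3, 5], [7]].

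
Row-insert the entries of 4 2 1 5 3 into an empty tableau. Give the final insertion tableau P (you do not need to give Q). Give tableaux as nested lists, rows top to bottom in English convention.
Insert 4: appended to row 1. P = [[4]].
Insert 2: 2 bumps 4 from row 1; 4 starts row 2. P = [[2], [4]].
Insert 1: 1 bumps 2 from row 1; 2 bumps 4 from row 2; 4 starts row 3. P = [[1], [2], [4]].
Insert 5: appended to row 1. P = [[1, 5], [2], [4]].
Insert 3: 3 bumps 5 from row 1; 5 appends to row 2. P = [[1, 3], [2, 5], [4]].

So P = [[1, 3], [2, 5], [4]].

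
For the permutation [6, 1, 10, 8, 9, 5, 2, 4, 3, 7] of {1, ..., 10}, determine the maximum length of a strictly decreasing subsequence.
5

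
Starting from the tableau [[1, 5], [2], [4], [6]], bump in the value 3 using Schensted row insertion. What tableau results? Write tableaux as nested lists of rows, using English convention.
In row 1, 3 replaces 5 (the leftmost entry greater than 3); 5 is bumped to row 2. 5 is appended to row 2. The new tableau is [[1, 3], [2, 5], [4], [6]].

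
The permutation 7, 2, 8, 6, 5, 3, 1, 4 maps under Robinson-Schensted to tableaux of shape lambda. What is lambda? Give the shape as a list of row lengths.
RSK row insertion gives P = [[1, 3, 4], [2, 8], [5], [6], [7]], which has shape [3, 2, 1, 1, 1].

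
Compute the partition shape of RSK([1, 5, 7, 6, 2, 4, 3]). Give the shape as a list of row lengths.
Row-insert each entry into an empty tableau.

After inserting 1: P = [[1]].
After inserting 5: P = [[1, 5]].
After inserting 7: P = [[1, 5, 7]].
After inserting 6: P = [[1, 5, 6], [7]].
After inserting 2: P = [[1, 2, 6], [5], [7]].
After inserting 4: P = [[1, 2, 4], [5, 6], [7]].
After inserting 3: P = [[1, 2, 3], [4, 6], [5], [7]].

The final insertion tableau P = [[1, 2, 3], [4, 6], [5], [7]] has shape [3, 2, 1, 1].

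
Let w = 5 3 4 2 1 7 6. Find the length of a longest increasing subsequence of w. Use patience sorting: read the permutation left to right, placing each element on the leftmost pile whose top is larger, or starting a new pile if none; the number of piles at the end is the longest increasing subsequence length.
3

5: new pile. tops = [5]
3: onto pile 1 (replacing 5). tops = [3]
4: new pile. tops = [3, 4]
2: onto pile 1 (replacing 3). tops = [2, 4]
1: onto pile 1 (replacing 2). tops = [1, 4]
7: new pile. tops = [1, 4, 7]
6: onto pile 3 (replacing 7). tops = [1, 4, 6]

3 piles, so the longest increasing subsequence has length 3.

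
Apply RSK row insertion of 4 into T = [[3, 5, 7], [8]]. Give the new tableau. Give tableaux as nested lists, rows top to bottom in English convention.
In row 1, 4 replaces 5 (the leftmost entry greater than 4); 5 is bumped to row 2. In row 2, 5 replaces 8 (the leftmost entry greater than 5); 8 is bumped to row 3. 8 starts a new row 3. The new tableau is [[3, 4, 7], [5], [8]].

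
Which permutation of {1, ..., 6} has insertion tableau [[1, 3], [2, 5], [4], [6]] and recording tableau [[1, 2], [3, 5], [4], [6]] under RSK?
4 6 5 2 3 1

Reverse the RSK construction: for i from n down to 1, find the cell of Q containing i, remove the entry at that cell from P, and reverse-bump it up through P; the value ejected from row 1 is w(i).

Step i=6: Q has 6 at row 4, column 1; remove 6 from row 4 of P and reverse-bump: 6 enters row 3 and ejects 4; 4 enters row 2 and ejects 2; 2 enters row 1 and ejects 1. So w(6) = 1. P is now [[2, 3], [4, 5], [6]].
Step i=5: Q has 5 at row 2, column 2; remove 5 from row 2 of P and reverse-bump: 5 enters row 1 and ejects 3. So w(5) = 3. P is now [[2, 5], [4], [6]].
Step i=4: Q has 4 at row 3, column 1; remove 6 from row 3 of P and reverse-bump: 6 enters row 2 and ejects 4; 4 enters row 1 and ejects 2. So w(4) = 2. P is now [[4, 5], [6]].
Step i=3: Q has 3 at row 2, column 1; remove 6 from row 2 of P and reverse-bump: 6 enters row 1 and ejects 5. So w(3) = 5. P is now [[4, 6]].
Step i=2: Q has 2 at row 1, column 2; remove that cell from P, ejecting 6. So w(2) = 6. P is now [[4]].
Step i=1: Q has 1 at row 1, column 1; remove that cell from P, ejecting 4. So w(1) = 4. P is now [].

So w = 4 6 5 2 3 1.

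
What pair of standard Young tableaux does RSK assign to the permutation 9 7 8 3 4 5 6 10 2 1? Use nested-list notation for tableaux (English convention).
P = [[1, 4, 5, 6, 10], [2, 8], [3], [7], [9]], Q = [[1, 3, 6, 7, 8], [2, 5], [4], [9], [10]]

Insert each entry of the permutation into P by Schensted row insertion, recording in Q the position of each new cell.

Insert 9: appended to row 1. P = [[9]].
Insert 7: 7 bumps 9 from row 1; 9 starts row 2. P = [[7], [9]].
Insert 8: appended to row 1. P = [[7, 8], [9]].
Insert 3: 3 bumps 7 from row 1; 7 bumps 9 from row 2; 9 starts row 3. P = [[3, 8], [7], [9]].
Insert 4: 4 bumps 8 from row 1; 8 appends to row 2. P = [[3, 4], [7, 8], [9]].
Insert 5: appended to row 1. P = [[3, 4, 5], [7, 8], [9]].
Insert 6: appended to row 1. P = [[3, 4, 5, 6], [7, 8], [9]].
Insert 10: appended to row 1. P = [[3, 4, 5, 6, 10], [7, 8], [9]].
Insert 2: 2 bumps 3 from row 1; 3 bumps 7 from row 2; 7 bumps 9 from row 3; 9 starts row 4. P = [[2, 4, 5, 6, 10], [3, 8], [7], [9]].
Insert 1: 1 bumps 2 from row 1; 2 bumps 3 from row 2; 3 bumps 7 from row 3; 7 bumps 9 from row 4; 9 starts row 5. P = [[1, 4, 5, 6, 10], [2, 8], [3], [7], [9]].

So P = [[1, 4, 5, 6, 10], [2, 8], [3], [7], [9]], Q = [[1, 3, 6, 7, 8], [2, 5], [4], [9], [10]].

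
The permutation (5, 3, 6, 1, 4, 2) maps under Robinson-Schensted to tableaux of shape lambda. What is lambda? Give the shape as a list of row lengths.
[2, 2, 2]

Row-insert each entry into an empty tableau.

After inserting 5: P = [[5]].
After inserting 3: P = [[3], [5]].
After inserting 6: P = [[3, 6], [5]].
After inserting 1: P = [[1, 6], [3], [5]].
After inserting 4: P = [[1, 4], [3, 6], [5]].
After inserting 2: P = [[1, 2], [3, 4], [5, 6]].

The final insertion tableau P = [[1, 2], [3, 4], [5, 6]] has shape [2, 2, 2].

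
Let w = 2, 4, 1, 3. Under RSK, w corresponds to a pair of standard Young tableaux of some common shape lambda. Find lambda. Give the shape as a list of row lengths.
Row-insert each entry into an empty tableau.

After inserting 2: P = [[2]].
After inserting 4: P = [[2, 4]].
After inserting 1: P = [[1, 4], [2]].
After inserting 3: P = [[1, 3], [2, 4]].

The final insertion tableau P = [[1, 3], [2, 4]] has shape [2, 2].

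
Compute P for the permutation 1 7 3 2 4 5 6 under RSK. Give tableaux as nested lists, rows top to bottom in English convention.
Insert 1: appended to row 1. P = [[1]].
Insert 7: appended to row 1. P = [[1, 7]].
Insert 3: 3 bumps 7 from row 1; 7 starts row 2. P = [[1, 3], [7]].
Insert 2: 2 bumps 3 from row 1; 3 bumps 7 from row 2; 7 starts row 3. P = [[1, 2], [3], [7]].
Insert 4: appended to row 1. P = [[1, 2, 4], [3], [7]].
Insert 5: appended to row 1. P = [[1, 2, 4, 5], [3], [7]].
Insert 6: appended to row 1. P = [[1, 2, 4, 5, 6], [3], [7]].

So P = [[1, 2, 4, 5, 6], [3], [7]].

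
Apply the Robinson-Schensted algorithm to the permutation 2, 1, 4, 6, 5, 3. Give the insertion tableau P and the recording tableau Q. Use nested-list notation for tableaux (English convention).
Insert each entry of the permutation into P by Schensted row insertion, recording in Q the position of each new cell.

After inserting 2: P = [[2]].
After inserting 1: P = [[1], [2]].
After inserting 4: P = [[1, 4], [2]].
After inserting 6: P = [[1, 4, 6], [2]].
After inserting 5: P = [[1, 4, 5], [2, 6]].
After inserting 3: P = [[1, 3, 5], [2, 4], [6]].

So P = [[1, 3, 5], [2, 4], [6]], Q = [[1, 3, 4], [2, 5], [6]].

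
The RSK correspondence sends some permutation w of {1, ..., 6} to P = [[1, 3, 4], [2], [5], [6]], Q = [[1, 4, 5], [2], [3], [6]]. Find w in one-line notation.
6 5 2 3 4 1

Reverse the RSK construction: for i from n down to 1, find the cell of Q containing i, remove the entry at that cell from P, and reverse-bump it up through P; the value ejected from row 1 is w(i).

Step i=6: Q has 6 at row 4, column 1; remove 6 from row 4 of P and reverse-bump: 6 enters row 3 and ejects 5; 5 enters row 2 and ejects 2; 2 enters row 1 and ejects 1. So w(6) = 1. P is now [[2, 3, 4], [5], [6]].
Step i=5: Q has 5 at row 1, column 3; remove that cell from P, ejecting 4. So w(5) = 4. P is now [[2, 3], [5], [6]].
Step i=4: Q has 4 at row 1, column 2; remove that cell from P, ejecting 3. So w(4) = 3. P is now [[2], [5], [6]].
Step i=3: Q has 3 at row 3, column 1; remove 6 from row 3 of P and reverse-bump: 6 enters row 2 and ejects 5; 5 enters row 1 and ejects 2. So w(3) = 2. P is now [[5], [6]].
Step i=2: Q has 2 at row 2, column 1; remove 6 from row 2 of P and reverse-bump: 6 enters row 1 and ejects 5. So w(2) = 5. P is now [[6]].
Step i=1: Q has 1 at row 1, column 1; remove that cell from P, ejecting 6. So w(1) = 6. P is now [].

So w = 6 5 2 3 4 1.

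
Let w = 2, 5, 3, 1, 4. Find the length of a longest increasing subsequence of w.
3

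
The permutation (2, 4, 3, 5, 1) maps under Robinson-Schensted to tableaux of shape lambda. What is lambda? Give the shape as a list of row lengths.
Row-insert each entry into an empty tableau.

After inserting 2: P = [[2]].
After inserting 4: P = [[2, 4]].
After inserting 3: P = [[2, 3], [4]].
After inserting 5: P = [[2, 3, 5], [4]].
After inserting 1: P = [[1, 3, 5], [2], [4]].

The final insertion tableau P = [[1, 3, 5], [2], [4]] has shape [3, 1, 1].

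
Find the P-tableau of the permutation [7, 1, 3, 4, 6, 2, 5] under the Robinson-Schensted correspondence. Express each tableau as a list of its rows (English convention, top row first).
Insert 7: appended to row 1. P = [[7]].
Insert 1: 1 bumps 7 from row 1; 7 starts row 2. P = [[1], [7]].
Insert 3: appended to row 1. P = [[1, 3], [7]].
Insert 4: appended to row 1. P = [[1, 3, 4], [7]].
Insert 6: appended to row 1. P = [[1, 3, 4, 6], [7]].
Insert 2: 2 bumps 3 from row 1; 3 bumps 7 from row 2; 7 starts row 3. P = [[1, 2, 4, 6], [3], [7]].
Insert 5: 5 bumps 6 from row 1; 6 appends to row 2. P = [[1, 2, 4, 5], [3, 6], [7]].

So P = [[1, 2, 4, 5], [3, 6], [7]].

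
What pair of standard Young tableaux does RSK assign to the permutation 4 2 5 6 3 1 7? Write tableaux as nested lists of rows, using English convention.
P = [[1, 3, 6, 7], [2, 5], [4]], Q = [[1, 3, 4, 7], [2, 5], [6]]

Insert each entry of the permutation into P by Schensted row insertion, recording in Q the position of each new cell.

Insert 4: appended to row 1. P = [[4]].
Insert 2: 2 bumps 4 from row 1; 4 starts row 2. P = [[2], [4]].
Insert 5: appended to row 1. P = [[2, 5], [4]].
Insert 6: appended to row 1. P = [[2, 5, 6], [4]].
Insert 3: 3 bumps 5 from row 1; 5 appends to row 2. P = [[2, 3, 6], [4, 5]].
Insert 1: 1 bumps 2 from row 1; 2 bumps 4 from row 2; 4 starts row 3. P = [[1, 3, 6], [2, 5], [4]].
Insert 7: appended to row 1. P = [[1, 3, 6, 7], [2, 5], [4]].

So P = [[1, 3, 6, 7], [2, 5], [4]], Q = [[1, 3, 4, 7], [2, 5], [6]].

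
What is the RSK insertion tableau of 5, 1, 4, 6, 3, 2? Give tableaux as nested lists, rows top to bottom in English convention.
Insert 5: appended to row 1. P = [[5]].
Insert 1: 1 bumps 5 from row 1; 5 starts row 2. P = [[1], [5]].
Insert 4: appended to row 1. P = [[1, 4], [5]].
Insert 6: appended to row 1. P = [[1, 4, 6], [5]].
Insert 3: 3 bumps 4 from row 1; 4 bumps 5 from row 2; 5 starts row 3. P = [[1, 3, 6], [4], [5]].
Insert 2: 2 bumps 3 from row 1; 3 bumps 4 from row 2; 4 bumps 5 from row 3; 5 starts row 4. P = [[1, 2, 6], [3], [4], [5]].

So P = [[1, 2, 6], [3], [4], [5]].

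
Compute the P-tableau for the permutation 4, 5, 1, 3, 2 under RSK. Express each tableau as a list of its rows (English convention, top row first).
Insert 4: appended to row 1. P = [[4]].
Insert 5: appended to row 1. P = [[4, 5]].
Insert 1: 1 bumps 4 from row 1; 4 starts row 2. P = [[1, 5], [4]].
Insert 3: 3 bumps 5 from row 1; 5 appends to row 2. P = [[1, 3], [4, 5]].
Insert 2: 2 bumps 3 from row 1; 3 bumps 4 from row 2; 4 starts row 3. P = [[1, 2], [3, 5], [4]].

So P = [[1, 2], [3, 5], [4]].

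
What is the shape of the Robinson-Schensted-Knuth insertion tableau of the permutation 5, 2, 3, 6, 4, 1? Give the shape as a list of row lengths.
[3, 2, 1]

Row-insert each entry into an empty tableau.

After inserting 5: P = [[5]].
After inserting 2: P = [[2], [5]].
After inserting 3: P = [[2, 3], [5]].
After inserting 6: P = [[2, 3, 6], [5]].
After inserting 4: P = [[2, 3, 4], [5, 6]].
After inserting 1: P = [[1, 3, 4], [2, 6], [5]].

The final insertion tableau P = [[1, 3, 4], [2, 6], [5]] has shape [3, 2, 1].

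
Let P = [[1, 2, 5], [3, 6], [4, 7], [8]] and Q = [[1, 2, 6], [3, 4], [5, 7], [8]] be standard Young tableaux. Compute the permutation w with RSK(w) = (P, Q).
4 8 1 3 2 7 6 5

Reverse the RSK construction: for i from n down to 1, find the cell of Q containing i, remove the entry at that cell from P, and reverse-bump it up through P; the value ejected from row 1 is w(i).

Step i=8: Q has 8 at row 4, column 1; remove 8 from row 4 of P and reverse-bump: 8 enters row 3 and ejects 7; 7 enters row 2 and ejects 6; 6 enters row 1 and ejects 5. So w(8) = 5. P is now [[1, 2, 6], [3, 7], [4, 8]].
Step i=7: Q has 7 at row 3, column 2; remove 8 from row 3 of P and reverse-bump: 8 enters row 2 and ejects 7; 7 enters row 1 and ejects 6. So w(7) = 6. P is now [[1, 2, 7], [3, 8], [4]].
Step i=6: Q has 6 at row 1, column 3; remove that cell from P, ejecting 7. So w(6) = 7. P is now [[1, 2], [3, 8], [4]].
Step i=5: Q has 5 at row 3, column 1; remove 4 from row 3 of P and reverse-bump: 4 enters row 2 and ejects 3; 3 enters row 1 and ejects 2. So w(5) = 2. P is now [[1, 3], [4, 8]].
Step i=4: Q has 4 at row 2, column 2; remove 8 from row 2 of P and reverse-bump: 8 enters row 1 and ejects 3. So w(4) = 3. P is now [[1, 8], [4]].
Step i=3: Q has 3 at row 2, column 1; remove 4 from row 2 of P and reverse-bump: 4 enters row 1 and ejects 1. So w(3) = 1. P is now [[4, 8]].
Step i=2: Q has 2 at row 1, column 2; remove that cell from P, ejecting 8. So w(2) = 8. P is now [[4]].
Step i=1: Q has 1 at row 1, column 1; remove that cell from P, ejecting 4. So w(1) = 4. P is now [].

So w = 4 8 1 3 2 7 6 5.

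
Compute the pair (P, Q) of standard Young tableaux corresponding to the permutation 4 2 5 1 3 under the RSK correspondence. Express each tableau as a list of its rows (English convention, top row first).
Insert each entry of the permutation into P by Schensted row insertion, recording in Q the position of each new cell.

Insert 4: appended to row 1. P = [[4]], Q = [[1]].
Insert 2: 2 bumps 4 from row 1; 4 starts row 2. P = [[2], [4]], Q = [[1], [2]].
Insert 5: appended to row 1. P = [[2, 5], [4]], Q = [[1, 3], [2]].
Insert 1: 1 bumps 2 from row 1; 2 bumps 4 from row 2; 4 starts row 3. P = [[1, 5], [2], [4]], Q = [[1, 3], [2], [4]].
Insert 3: 3 bumps 5 from row 1; 5 appends to row 2. P = [[1, 3], [2, 5], [4]], Q = [[1, 3], [2, 5], [4]].

So P = [[1, 3], [2, 5], [4]], Q = [[1, 3], [2, 5], [4]].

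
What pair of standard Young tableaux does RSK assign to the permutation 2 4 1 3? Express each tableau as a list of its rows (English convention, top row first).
P = [[1, 3], [2, 4]], Q = [[1, 2], [3, 4]]

Insert each entry of the permutation into P by Schensted row insertion, recording in Q the position of each new cell.

Insert 2: appended to row 1. P = [[2]].
Insert 4: appended to row 1. P = [[2, 4]].
Insert 1: 1 bumps 2 from row 1; 2 starts row 2. P = [[1, 4], [2]].
Insert 3: 3 bumps 4 from row 1; 4 appends to row 2. P = [[1, 3], [2, 4]].

So P = [[1, 3], [2, 4]], Q = [[1, 2], [3, 4]].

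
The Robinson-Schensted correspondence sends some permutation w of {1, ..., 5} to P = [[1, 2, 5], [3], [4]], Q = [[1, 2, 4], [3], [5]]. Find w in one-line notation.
Reverse the RSK construction: for i from n down to 1, find the cell of Q containing i, remove the entry at that cell from P, and reverse-bump it up through P; the value ejected from row 1 is w(i).

Step i=5: Q has 5 at row 3, column 1; remove 4 from row 3 of P and reverse-bump: 4 enters row 2 and ejects 3; 3 enters row 1 and ejects 2. So w(5) = 2. P is now [[1, 3, 5], [4]].
Step i=4: Q has 4 at row 1, column 3; remove that cell from P, ejecting 5. So w(4) = 5. P is now [[1, 3], [4]].
Step i=3: Q has 3 at row 2, column 1; remove 4 from row 2 of P and reverse-bump: 4 enters row 1 and ejects 3. So w(3) = 3. P is now [[1, 4]].
Step i=2: Q has 2 at row 1, column 2; remove that cell from P, ejecting 4. So w(2) = 4. P is now [[1]].
Step i=1: Q has 1 at row 1, column 1; remove that cell from P, ejecting 1. So w(1) = 1. P is now [].

So w = 1 4 3 5 2.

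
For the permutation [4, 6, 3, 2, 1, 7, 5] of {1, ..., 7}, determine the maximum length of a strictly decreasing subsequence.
4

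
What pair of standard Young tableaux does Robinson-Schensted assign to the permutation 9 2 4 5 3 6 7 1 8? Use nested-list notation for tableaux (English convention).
Insert each entry of the permutation into P by Schensted row insertion, recording in Q the position of each new cell.

Insert 9: appended to row 1. P = [[9]], Q = [[1]].
Insert 2: 2 bumps 9 from row 1; 9 starts row 2. P = [[2], [9]], Q = [[1], [2]].
Insert 4: appended to row 1. P = [[2, 4], [9]], Q = [[1, 3], [2]].
Insert 5: appended to row 1. P = [[2, 4, 5], [9]], Q = [[1, 3, 4], [2]].
Insert 3: 3 bumps 4 from row 1; 4 bumps 9 from row 2; 9 starts row 3. P = [[2, 3, 5], [4], [9]], Q = [[1, 3, 4], [2], [5]].
Insert 6: appended to row 1. P = [[2, 3, 5, 6], [4], [9]], Q = [[1, 3, 4, 6], [2], [5]].
Insert 7: appended to row 1. P = [[2, 3, 5, 6, 7], [4], [9]], Q = [[1, 3, 4, 6, 7], [2], [5]].
Insert 1: 1 bumps 2 from row 1; 2 bumps 4 from row 2; 4 bumps 9 from row 3; 9 starts row 4. P = [[1, 3, 5, 6, 7], [2], [4], [9]], Q = [[1, 3, 4, 6, 7], [2], [5], [8]].
Insert 8: appended to row 1. P = [[1, 3, 5, 6, 7, 8], [2], [4], [9]], Q = [[1, 3, 4, 6, 7, 9], [2], [5], [8]].

So P = [[1, 3, 5, 6, 7, 8], [2], [4], [9]], Q = [[1, 3, 4, 6, 7, 9], [2], [5], [8]].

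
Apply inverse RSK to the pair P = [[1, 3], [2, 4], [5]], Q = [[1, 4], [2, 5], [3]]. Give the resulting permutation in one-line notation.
5 2 1 4 3

Reverse the RSK construction: for i from n down to 1, find the cell of Q containing i, remove the entry at that cell from P, and reverse-bump it up through P; the value ejected from row 1 is w(i).

Step i=5: Q has 5 at row 2, column 2; remove 4 from row 2 of P and reverse-bump: 4 enters row 1 and ejects 3. So w(5) = 3. P is now [[1, 4], [2], [5]].
Step i=4: Q has 4 at row 1, column 2; remove that cell from P, ejecting 4. So w(4) = 4. P is now [[1], [2], [5]].
Step i=3: Q has 3 at row 3, column 1; remove 5 from row 3 of P and reverse-bump: 5 enters row 2 and ejects 2; 2 enters row 1 and ejects 1. So w(3) = 1. P is now [[2], [5]].
Step i=2: Q has 2 at row 2, column 1; remove 5 from row 2 of P and reverse-bump: 5 enters row 1 and ejects 2. So w(2) = 2. P is now [[5]].
Step i=1: Q has 1 at row 1, column 1; remove that cell from P, ejecting 5. So w(1) = 5. P is now [].

So w = 5 2 1 4 3.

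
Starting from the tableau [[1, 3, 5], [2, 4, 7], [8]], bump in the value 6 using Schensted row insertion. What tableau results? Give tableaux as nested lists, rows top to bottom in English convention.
[[1, 3, 5, 6], [2, 4, 7], [8]]

6 is larger than every entry of row 1, so it is appended to row 1. The new tableau is [[1, 3, 5, 6], [2, 4, 7], [8]].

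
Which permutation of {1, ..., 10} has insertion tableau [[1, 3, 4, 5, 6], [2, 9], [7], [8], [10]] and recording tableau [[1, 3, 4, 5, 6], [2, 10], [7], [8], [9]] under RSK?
Reverse the RSK construction: for i from n down to 1, find the cell of Q containing i, remove the entry at that cell from P, and reverse-bump it up through P; the value ejected from row 1 is w(i).

Step i=10: Q has 10 at row 2, column 2; remove 9 from row 2 of P and reverse-bump: 9 enters row 1 and ejects 6. So w(10) = 6. P is now [[1, 3, 4, 5, 9], [2], [7], [8], [10]].
Step i=9: Q has 9 at row 5, column 1; remove 10 from row 5 of P and reverse-bump: 10 enters row 4 and ejects 8; 8 enters row 3 and ejects 7; 7 enters row 2 and ejects 2; 2 enters row 1 and ejects 1. So w(9) = 1. P is now [[2, 3, 4, 5, 9], [7], [8], [10]].
Step i=8: Q has 8 at row 4, column 1; remove 10 from row 4 of P and reverse-bump: 10 enters row 3 and ejects 8; 8 enters row 2 and ejects 7; 7 enters row 1 and ejects 5. So w(8) = 5. P is now [[2, 3, 4, 7, 9], [8], [10]].
Step i=7: Q has 7 at row 3, column 1; remove 10 from row 3 of P and reverse-bump: 10 enters row 2 and ejects 8; 8 enters row 1 and ejects 7. So w(7) = 7. P is now [[2, 3, 4, 8, 9], [10]].
Step i=6: Q has 6 at row 1, column 5; remove that cell from P, ejecting 9. So w(6) = 9. P is now [[2, 3, 4, 8], [10]].
Step i=5: Q has 5 at row 1, column 4; remove that cell from P, ejecting 8. So w(5) = 8. P is now [[2, 3, 4], [10]].
Step i=4: Q has 4 at row 1, column 3; remove that cell from P, ejecting 4. So w(4) = 4. P is now [[2, 3], [10]].
Step i=3: Q has 3 at row 1, column 2; remove that cell from P, ejecting 3. So w(3) = 3. P is now [[2], [10]].
Step i=2: Q has 2 at row 2, column 1; remove 10 from row 2 of P and reverse-bump: 10 enters row 1 and ejects 2. So w(2) = 2. P is now [[10]].
Step i=1: Q has 1 at row 1, column 1; remove that cell from P, ejecting 10. So w(1) = 10. P is now [].

So w = 10 2 3 4 8 9 7 5 1 6.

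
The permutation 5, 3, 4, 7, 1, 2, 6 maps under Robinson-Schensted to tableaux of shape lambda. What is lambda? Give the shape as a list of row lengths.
Row-insert each entry into an empty tableau.

After inserting 5: P = [[5]].
After inserting 3: P = [[3], [5]].
After inserting 4: P = [[3, 4], [5]].
After inserting 7: P = [[3, 4, 7], [5]].
After inserting 1: P = [[1, 4, 7], [3], [5]].
After inserting 2: P = [[1, 2, 7], [3, 4], [5]].
After inserting 6: P = [[1, 2, 6], [3, 4, 7], [5]].

The final insertion tableau P = [[1, 2, 6], [3, 4, 7], [5]] has shape [3, 3, 1].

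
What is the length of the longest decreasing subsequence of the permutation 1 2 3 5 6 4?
2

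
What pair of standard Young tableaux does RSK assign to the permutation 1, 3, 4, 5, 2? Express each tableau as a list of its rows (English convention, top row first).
Insert each entry of the permutation into P by Schensted row insertion, recording in Q the position of each new cell.

After inserting 1: P = [[1]].
After inserting 3: P = [[1, 3]].
After inserting 4: P = [[1, 3, 4]].
After inserting 5: P = [[1, 3, 4, 5]].
After inserting 2: P = [[1, 2, 4, 5], [3]].

So P = [[1, 2, 4, 5], [3]], Q = [[1, 2, 3, 4], [5]].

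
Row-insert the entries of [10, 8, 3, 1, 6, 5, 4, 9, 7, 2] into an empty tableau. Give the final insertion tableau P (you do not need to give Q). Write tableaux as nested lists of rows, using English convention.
Insert 10: appended to row 1. P = [[10]].
Insert 8: 8 bumps 10 from row 1; 10 starts row 2. P = [[8], [10]].
Insert 3: 3 bumps 8 from row 1; 8 bumps 10 from row 2; 10 starts row 3. P = [[3], [8], [10]].
Insert 1: 1 bumps 3 from row 1; 3 bumps 8 from row 2; 8 bumps 10 from row 3; 10 starts row 4. P = [[1], [3], [8], [10]].
Insert 6: appended to row 1. P = [[1, 6], [3], [8], [10]].
Insert 5: 5 bumps 6 from row 1; 6 appends to row 2. P = [[1, 5], [3, 6], [8], [10]].
Insert 4: 4 bumps 5 from row 1; 5 bumps 6 from row 2; 6 bumps 8 from row 3; 8 bumps 10 from row 4; 10 starts row 5. P = [[1, 4], [3, 5], [6], [8], [10]].
Insert 9: appended to row 1. P = [[1, 4, 9], [3, 5], [6], [8], [10]].
Insert 7: 7 bumps 9 from row 1; 9 appends to row 2. P = [[1, 4, 7], [3, 5, 9], [6], [8], [10]].
Insert 2: 2 bumps 4 from row 1; 4 bumps 5 from row 2; 5 bumps 6 from row 3; 6 bumps 8 from row 4; 8 bumps 10 from row 5; 10 starts row 6. P = [[1, 2, 7], [3, 4, 9], [5], [6], [8], [10]].

So P = [[1, 2, 7], [3, 4, 9], [5], [6], [8], [10]].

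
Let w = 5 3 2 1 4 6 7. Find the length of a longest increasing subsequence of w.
4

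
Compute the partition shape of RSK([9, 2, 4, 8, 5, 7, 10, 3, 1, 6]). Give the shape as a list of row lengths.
Row-insert each entry into an empty tableau.

After inserting 9: P = [[9]].
After inserting 2: P = [[2], [9]].
After inserting 4: P = [[2, 4], [9]].
After inserting 8: P = [[2, 4, 8], [9]].
After inserting 5: P = [[2, 4, 5], [8], [9]].
After inserting 7: P = [[2, 4, 5, 7], [8], [9]].
After inserting 10: P = [[2, 4, 5, 7, 10], [8], [9]].
After inserting 3: P = [[2, 3, 5, 7, 10], [4], [8], [9]].
After inserting 1: P = [[1, 3, 5, 7, 10], [2], [4], [8], [9]].
After inserting 6: P = [[1, 3, 5, 6, 10], [2, 7], [4], [8], [9]].

The final insertion tableau P = [[1, 3, 5, 6, 10], [2, 7], [4], [8], [9]] has shape [5, 2, 1, 1, 1].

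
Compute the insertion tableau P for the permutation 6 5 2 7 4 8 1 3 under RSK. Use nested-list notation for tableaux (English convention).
Insert 6: appended to row 1. P = [[6]].
Insert 5: 5 bumps 6 from row 1; 6 starts row 2. P = [[5], [6]].
Insert 2: 2 bumps 5 from row 1; 5 bumps 6 from row 2; 6 starts row 3. P = [[2], [5], [6]].
Insert 7: appended to row 1. P = [[2, 7], [5], [6]].
Insert 4: 4 bumps 7 from row 1; 7 appends to row 2. P = [[2, 4], [5, 7], [6]].
Insert 8: appended to row 1. P = [[2, 4, 8], [5, 7], [6]].
Insert 1: 1 bumps 2 from row 1; 2 bumps 5 from row 2; 5 bumps 6 from row 3; 6 starts row 4. P = [[1, 4, 8], [2, 7], [5], [6]].
Insert 3: 3 bumps 4 from row 1; 4 bumps 7 from row 2; 7 appends to row 3. P = [[1, 3, 8], [2, 4], [5, 7], [6]].

So P = [[1, 3, 8], [2, 4], [5, 7], [6]].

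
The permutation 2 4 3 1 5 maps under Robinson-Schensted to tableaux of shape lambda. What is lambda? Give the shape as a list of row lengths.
[3, 1, 1]

RSK row insertion gives P = [[1, 3, 5], [2], [4]], which has shape [3, 1, 1].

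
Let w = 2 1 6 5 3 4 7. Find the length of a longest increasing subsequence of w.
4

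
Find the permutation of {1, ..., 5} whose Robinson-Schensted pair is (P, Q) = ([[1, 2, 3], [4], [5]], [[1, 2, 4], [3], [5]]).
1 5 2 4 3

Reverse the RSK construction: for i from n down to 1, find the cell of Q containing i, remove the entry at that cell from P, and reverse-bump it up through P; the value ejected from row 1 is w(i).

Step i=5: Q has 5 at row 3, column 1; remove 5 from row 3 of P and reverse-bump: 5 enters row 2 and ejects 4; 4 enters row 1 and ejects 3. So w(5) = 3. P is now [[1, 2, 4], [5]].
Step i=4: Q has 4 at row 1, column 3; remove that cell from P, ejecting 4. So w(4) = 4. P is now [[1, 2], [5]].
Step i=3: Q has 3 at row 2, column 1; remove 5 from row 2 of P and reverse-bump: 5 enters row 1 and ejects 2. So w(3) = 2. P is now [[1, 5]].
Step i=2: Q has 2 at row 1, column 2; remove that cell from P, ejecting 5. So w(2) = 5. P is now [[1]].
Step i=1: Q has 1 at row 1, column 1; remove that cell from P, ejecting 1. So w(1) = 1. P is now [].

So w = 1 5 2 4 3.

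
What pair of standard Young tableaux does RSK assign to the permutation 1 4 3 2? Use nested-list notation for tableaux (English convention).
Insert each entry of the permutation into P by Schensted row insertion, recording in Q the position of each new cell.

After inserting 1: P = [[1]].
After inserting 4: P = [[1, 4]].
After inserting 3: P = [[1, 3], [4]].
After inserting 2: P = [[1, 2], [3], [4]].

So P = [[1, 2], [3], [4]], Q = [[1, 2], [3], [4]].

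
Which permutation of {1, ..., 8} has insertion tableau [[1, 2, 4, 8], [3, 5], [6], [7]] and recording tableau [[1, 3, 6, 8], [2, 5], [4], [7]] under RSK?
Reverse the RSK construction: for i from n down to 1, find the cell of Q containing i, remove the entry at that cell from P, and reverse-bump it up through P; the value ejected from row 1 is w(i).

Step i=8: Q has 8 at row 1, column 4; remove that cell from P, ejecting 8. So w(8) = 8. P is now [[1, 2, 4], [3, 5], [6], [7]].
Step i=7: Q has 7 at row 4, column 1; remove 7 from row 4 of P and reverse-bump: 7 enters row 3 and ejects 6; 6 enters row 2 and ejects 5; 5 enters row 1 and ejects 4. So w(7) = 4. P is now [[1, 2, 5], [3, 6], [7]].
Step i=6: Q has 6 at row 1, column 3; remove that cell from P, ejecting 5. So w(6) = 5. P is now [[1, 2], [3, 6], [7]].
Step i=5: Q has 5 at row 2, column 2; remove 6 from row 2 of P and reverse-bump: 6 enters row 1 and ejects 2. So w(5) = 2. P is now [[1, 6], [3], [7]].
Step i=4: Q has 4 at row 3, column 1; remove 7 from row 3 of P and reverse-bump: 7 enters row 2 and ejects 3; 3 enters row 1 and ejects 1. So w(4) = 1. P is now [[3, 6], [7]].
Step i=3: Q has 3 at row 1, column 2; remove that cell from P, ejecting 6. So w(3) = 6. P is now [[3], [7]].
Step i=2: Q has 2 at row 2, column 1; remove 7 from row 2 of P and reverse-bump: 7 enters row 1 and ejects 3. So w(2) = 3. P is now [[7]].
Step i=1: Q has 1 at row 1, column 1; remove that cell from P, ejecting 7. So w(1) = 7. P is now [].

So w = 7 3 6 1 2 5 4 8.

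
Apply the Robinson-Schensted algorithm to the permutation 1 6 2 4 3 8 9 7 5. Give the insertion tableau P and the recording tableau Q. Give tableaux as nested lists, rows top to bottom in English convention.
Insert each entry of the permutation into P by Schensted row insertion, recording in Q the position of each new cell.

Insert 1: appended to row 1. P = [[1]].
Insert 6: appended to row 1. P = [[1, 6]].
Insert 2: 2 bumps 6 from row 1; 6 starts row 2. P = [[1, 2], [6]].
Insert 4: appended to row 1. P = [[1, 2, 4], [6]].
Insert 3: 3 bumps 4 from row 1; 4 bumps 6 from row 2; 6 starts row 3. P = [[1, 2, 3], [4], [6]].
Insert 8: appended to row 1. P = [[1, 2, 3, 8], [4], [6]].
Insert 9: appended to row 1. P = [[1, 2, 3, 8, 9], [4], [6]].
Insert 7: 7 bumps 8 from row 1; 8 appends to row 2. P = [[1, 2, 3, 7, 9], [4, 8], [6]].
Insert 5: 5 bumps 7 from row 1; 7 bumps 8 from row 2; 8 appends to row 3. P = [[1, 2, 3, 5, 9], [4, 7], [6, 8]].

So P = [[1, 2, 3, 5, 9], [4, 7], [6, 8]], Q = [[1, 2, 4, 6, 7], [3, 8], [5, 9]].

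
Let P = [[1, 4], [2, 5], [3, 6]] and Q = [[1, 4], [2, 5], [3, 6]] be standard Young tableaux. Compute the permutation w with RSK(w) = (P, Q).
3 2 1 6 5 4

Reverse the RSK construction: for i from n down to 1, find the cell of Q containing i, remove the entry at that cell from P, and reverse-bump it up through P; the value ejected from row 1 is w(i).

Step i=6: Q has 6 at row 3, column 2; remove 6 from row 3 of P and reverse-bump: 6 enters row 2 and ejects 5; 5 enters row 1 and ejects 4. So w(6) = 4. P is now [[1, 5], [2, 6], [3]].
Step i=5: Q has 5 at row 2, column 2; remove 6 from row 2 of P and reverse-bump: 6 enters row 1 and ejects 5. So w(5) = 5. P is now [[1, 6], [2], [3]].
Step i=4: Q has 4 at row 1, column 2; remove that cell from P, ejecting 6. So w(4) = 6. P is now [[1], [2], [3]].
Step i=3: Q has 3 at row 3, column 1; remove 3 from row 3 of P and reverse-bump: 3 enters row 2 and ejects 2; 2 enters row 1 and ejects 1. So w(3) = 1. P is now [[2], [3]].
Step i=2: Q has 2 at row 2, column 1; remove 3 from row 2 of P and reverse-bump: 3 enters row 1 and ejects 2. So w(2) = 2. P is now [[3]].
Step i=1: Q has 1 at row 1, column 1; remove that cell from P, ejecting 3. So w(1) = 3. P is now [].

So w = 3 2 1 6 5 4.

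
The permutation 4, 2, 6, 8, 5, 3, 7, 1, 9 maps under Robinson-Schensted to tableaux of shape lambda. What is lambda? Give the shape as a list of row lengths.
Row-insert each entry into an empty tableau.

After inserting 4: P = [[4]].
After inserting 2: P = [[2], [4]].
After inserting 6: P = [[2, 6], [4]].
After inserting 8: P = [[2, 6, 8], [4]].
After inserting 5: P = [[2, 5, 8], [4, 6]].
After inserting 3: P = [[2, 3, 8], [4, 5], [6]].
After inserting 7: P = [[2, 3, 7], [4, 5, 8], [6]].
After inserting 1: P = [[1, 3, 7], [2, 5, 8], [4], [6]].
After inserting 9: P = [[1, 3, 7, 9], [2, 5, 8], [4], [6]].

The final insertion tableau P = [[1, 3, 7, 9], [2, 5, 8], [4], [6]] has shape [4, 3, 1, 1].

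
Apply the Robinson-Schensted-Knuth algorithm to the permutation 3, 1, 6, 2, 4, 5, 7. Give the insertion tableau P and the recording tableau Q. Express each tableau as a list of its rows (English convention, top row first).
Insert each entry of the permutation into P by Schensted row insertion, recording in Q the position of each new cell.

Insert 3: appended to row 1. P = [[3]].
Insert 1: 1 bumps 3 from row 1; 3 starts row 2. P = [[1], [3]].
Insert 6: appended to row 1. P = [[1, 6], [3]].
Insert 2: 2 bumps 6 from row 1; 6 appends to row 2. P = [[1, 2], [3, 6]].
Insert 4: appended to row 1. P = [[1, 2, 4], [3, 6]].
Insert 5: appended to row 1. P = [[1, 2, 4, 5], [3, 6]].
Insert 7: appended to row 1. P = [[1, 2, 4, 5, 7], [3, 6]].

So P = [[1, 2, 4, 5, 7], [3, 6]], Q = [[1, 3, 5, 6, 7], [2, 4]].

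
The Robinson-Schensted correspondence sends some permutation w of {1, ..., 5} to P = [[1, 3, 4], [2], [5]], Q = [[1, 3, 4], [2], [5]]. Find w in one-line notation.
Reverse RSK: for i = n, n-1, ..., 1, locate i in Q, remove the corresponding corner cell from P, and reverse-bump its entry up through P; the value ejected from row 1 is w(i).

So w = 5 2 3 4 1.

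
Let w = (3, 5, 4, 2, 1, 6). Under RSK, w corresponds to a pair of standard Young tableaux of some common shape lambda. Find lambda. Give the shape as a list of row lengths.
[3, 1, 1, 1]

Row-insert each entry into an empty tableau.

After inserting 3: P = [[3]].
After inserting 5: P = [[3, 5]].
After inserting 4: P = [[3, 4], [5]].
After inserting 2: P = [[2, 4], [3], [5]].
After inserting 1: P = [[1, 4], [2], [3], [5]].
After inserting 6: P = [[1, 4, 6], [2], [3], [5]].

The final insertion tableau P = [[1, 4, 6], [2], [3], [5]] has shape [3, 1, 1, 1].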